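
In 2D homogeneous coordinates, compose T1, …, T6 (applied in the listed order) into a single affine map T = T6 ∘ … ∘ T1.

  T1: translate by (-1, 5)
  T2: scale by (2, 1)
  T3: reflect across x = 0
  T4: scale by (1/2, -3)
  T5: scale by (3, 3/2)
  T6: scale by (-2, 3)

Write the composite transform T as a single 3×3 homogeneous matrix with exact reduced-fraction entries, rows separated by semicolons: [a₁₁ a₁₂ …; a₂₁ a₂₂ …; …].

T = [6 0 -6; 0 -27/2 -135/2; 0 0 1]

T1 = [1 0 -1; 0 1 5; 0 0 1]
T2·T1 = [2 0 -2; 0 1 5; 0 0 1]
T3·…·T1 = [-2 0 2; 0 1 5; 0 0 1]
T4·…·T1 = [-1 0 1; 0 -3 -15; 0 0 1]
T5·…·T1 = [-3 0 3; 0 -9/2 -45/2; 0 0 1]
T6·…·T1 = [6 0 -6; 0 -27/2 -135/2; 0 0 1]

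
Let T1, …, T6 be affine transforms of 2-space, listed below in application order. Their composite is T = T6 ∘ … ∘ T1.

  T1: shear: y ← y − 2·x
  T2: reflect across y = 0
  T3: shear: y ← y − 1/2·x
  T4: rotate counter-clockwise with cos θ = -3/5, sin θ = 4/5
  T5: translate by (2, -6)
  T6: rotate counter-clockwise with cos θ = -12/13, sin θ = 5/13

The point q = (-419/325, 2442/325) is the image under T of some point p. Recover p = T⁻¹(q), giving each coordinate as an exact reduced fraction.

p = (-8/5, -1)

T1 = [1 0 0; -2 1 0; 0 0 1]
T2·T1 = [1 0 0; 2 -1 0; 0 0 1]
T3·…·T1 = [1 0 0; 3/2 -1 0; 0 0 1]
T4·…·T1 = [-9/5 4/5 0; -1/10 3/5 0; 0 0 1]
T5·…·T1 = [-9/5 4/5 2; -1/10 3/5 -6; 0 0 1]
T6·…·T1 = [17/10 -63/65 6/13; -3/5 -16/65 82/13; 0 0 1]
det M = -1; M⁻¹ = [16/65 -63/65 6; -3/5 -17/10 11; 0 0 1]
M⁻¹ · (-419/325, 2442/325)ᵀ = (-8/5, -1)ᵀ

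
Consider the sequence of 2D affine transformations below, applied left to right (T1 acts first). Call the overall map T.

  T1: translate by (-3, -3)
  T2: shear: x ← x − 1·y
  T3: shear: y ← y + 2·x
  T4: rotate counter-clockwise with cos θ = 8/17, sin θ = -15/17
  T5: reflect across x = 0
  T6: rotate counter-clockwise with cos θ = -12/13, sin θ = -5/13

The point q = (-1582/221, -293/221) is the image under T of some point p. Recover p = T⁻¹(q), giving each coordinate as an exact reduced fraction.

p = (-2, 0)

T1 = [1 0 -3; 0 1 -3; 0 0 1]
T2·T1 = [1 -1 0; 0 1 -3; 0 0 1]
T3·…·T1 = [1 -1 0; 2 -1 -3; 0 0 1]
T4·…·T1 = [38/17 -23/17 -45/17; 1/17 7/17 -24/17; 0 0 1]
T5·…·T1 = [-38/17 23/17 45/17; 1/17 7/17 -24/17; 0 0 1]
T6·…·T1 = [461/221 -241/221 -660/221; 178/221 -199/221 63/221; 0 0 1]
det M = -1; M⁻¹ = [199/221 -241/221 3; 178/221 -461/221 3; 0 0 1]
M⁻¹ · (-1582/221, -293/221)ᵀ = (-2, 0)ᵀ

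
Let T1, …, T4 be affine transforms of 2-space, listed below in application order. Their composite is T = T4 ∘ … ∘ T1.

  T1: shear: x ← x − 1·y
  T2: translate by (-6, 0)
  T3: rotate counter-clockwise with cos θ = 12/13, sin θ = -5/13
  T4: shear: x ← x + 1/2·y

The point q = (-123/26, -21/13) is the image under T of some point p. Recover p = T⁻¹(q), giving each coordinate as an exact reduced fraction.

T1 = [1 -1 0; 0 1 0; 0 0 1]
T2·T1 = [1 -1 -6; 0 1 0; 0 0 1]
T3·…·T1 = [12/13 -7/13 -72/13; -5/13 17/13 30/13; 0 0 1]
T4·…·T1 = [19/26 3/26 -57/13; -5/13 17/13 30/13; 0 0 1]
det M = 1; M⁻¹ = [17/13 -3/26 6; 5/13 19/26 0; 0 0 1]
M⁻¹ · (-123/26, -21/13)ᵀ = (0, -3)ᵀ

p = (0, -3)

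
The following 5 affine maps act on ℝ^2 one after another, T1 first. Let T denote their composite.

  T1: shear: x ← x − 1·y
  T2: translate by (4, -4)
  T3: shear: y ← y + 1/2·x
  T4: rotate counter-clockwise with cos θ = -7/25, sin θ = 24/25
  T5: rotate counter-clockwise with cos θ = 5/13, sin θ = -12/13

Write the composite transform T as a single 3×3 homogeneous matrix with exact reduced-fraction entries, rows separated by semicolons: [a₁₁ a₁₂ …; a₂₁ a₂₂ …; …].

T1 = [1 -1 0; 0 1 0; 0 0 1]
T2·T1 = [1 -1 4; 0 1 -4; 0 0 1]
T3·…·T1 = [1 -1 4; 1/2 1/2 -2; 0 0 1]
T4·…·T1 = [-19/25 -1/5 4/5; 41/50 -11/10 22/5; 0 0 1]
T5·…·T1 = [151/325 -71/65 284/65; 661/650 -31/130 62/65; 0 0 1]

T = [151/325 -71/65 284/65; 661/650 -31/130 62/65; 0 0 1]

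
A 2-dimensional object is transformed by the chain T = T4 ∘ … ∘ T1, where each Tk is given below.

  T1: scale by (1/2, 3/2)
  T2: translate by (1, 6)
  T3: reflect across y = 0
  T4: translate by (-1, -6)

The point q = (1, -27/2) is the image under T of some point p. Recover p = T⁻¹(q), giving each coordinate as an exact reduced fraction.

p = (2, 1)

T1 = [1/2 0 0; 0 3/2 0; 0 0 1]
T2·T1 = [1/2 0 1; 0 3/2 6; 0 0 1]
T3·…·T1 = [1/2 0 1; 0 -3/2 -6; 0 0 1]
T4·…·T1 = [1/2 0 0; 0 -3/2 -12; 0 0 1]
det M = -3/4; M⁻¹ = [2 0 0; 0 -2/3 -8; 0 0 1]
M⁻¹ · (1, -27/2)ᵀ = (2, 1)ᵀ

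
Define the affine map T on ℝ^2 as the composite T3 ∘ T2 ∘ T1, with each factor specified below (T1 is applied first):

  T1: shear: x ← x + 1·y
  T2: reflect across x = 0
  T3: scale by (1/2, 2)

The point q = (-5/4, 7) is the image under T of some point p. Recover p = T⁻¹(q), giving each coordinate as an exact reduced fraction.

p = (-1, 7/2)

T1 = [1 1 0; 0 1 0; 0 0 1]
T2·T1 = [-1 -1 0; 0 1 0; 0 0 1]
T3·…·T1 = [-1/2 -1/2 0; 0 2 0; 0 0 1]
det M = -1; M⁻¹ = [-2 -1/2 0; 0 1/2 0; 0 0 1]
M⁻¹ · (-5/4, 7)ᵀ = (-1, 7/2)ᵀ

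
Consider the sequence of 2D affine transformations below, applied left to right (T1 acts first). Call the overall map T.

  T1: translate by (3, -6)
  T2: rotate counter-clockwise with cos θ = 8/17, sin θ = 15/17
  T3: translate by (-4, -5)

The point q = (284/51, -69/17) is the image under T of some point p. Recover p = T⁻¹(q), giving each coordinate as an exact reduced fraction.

T1 = [1 0 3; 0 1 -6; 0 0 1]
T2·T1 = [8/17 -15/17 114/17; 15/17 8/17 -3/17; 0 0 1]
T3·…·T1 = [8/17 -15/17 46/17; 15/17 8/17 -88/17; 0 0 1]
det M = 1; M⁻¹ = [8/17 15/17 56/17; -15/17 8/17 82/17; 0 0 1]
M⁻¹ · (284/51, -69/17)ᵀ = (7/3, -2)ᵀ

p = (7/3, -2)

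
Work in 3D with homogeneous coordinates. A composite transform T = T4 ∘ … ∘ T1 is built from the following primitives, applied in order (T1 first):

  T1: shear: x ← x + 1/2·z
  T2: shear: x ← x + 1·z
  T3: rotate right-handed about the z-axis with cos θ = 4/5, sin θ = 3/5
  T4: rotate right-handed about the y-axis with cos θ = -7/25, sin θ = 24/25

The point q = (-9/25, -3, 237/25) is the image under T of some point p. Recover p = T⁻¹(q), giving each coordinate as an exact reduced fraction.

p = (-9/2, 3, -3)

T1 = [1 0 1/2 0; 0 1 0 0; 0 0 1 0; 0 0 0 1]
T2·T1 = [1 0 3/2 0; 0 1 0 0; 0 0 1 0; 0 0 0 1]
T3·…·T1 = [4/5 -3/5 6/5 0; 3/5 4/5 9/10 0; 0 0 1 0; 0 0 0 1]
T4·…·T1 = [-28/125 21/125 78/125 0; 3/5 4/5 9/10 0; -96/125 72/125 -179/125 0; 0 0 0 1]
det M = 1; M⁻¹ = [-208/125 3/5 -87/250 0; 21/125 4/5 72/125 0; 24/25 0 -7/25 0; 0 0 0 1]
M⁻¹ · (-9/25, -3, 237/25)ᵀ = (-9/2, 3, -3)ᵀ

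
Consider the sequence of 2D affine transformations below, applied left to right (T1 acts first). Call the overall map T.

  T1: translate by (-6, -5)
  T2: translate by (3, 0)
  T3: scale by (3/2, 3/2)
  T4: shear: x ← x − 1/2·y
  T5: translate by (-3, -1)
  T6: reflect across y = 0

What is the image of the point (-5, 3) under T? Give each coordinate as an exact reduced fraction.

T(p) = (-27/2, 4)

T1 translate by (-6, -5): (-5, 3) → (-11, -2)
T2 translate by (3, 0): (-11, -2) → (-8, -2)
T3 scale by (3/2, 3/2): (-8, -2) → (-12, -3)
T4 shear: x ← x − 1/2·y: (-12, -3) → (-21/2, -3)
T5 translate by (-3, -1): (-21/2, -3) → (-27/2, -4)
T6 reflect across y = 0: (-27/2, -4) → (-27/2, 4)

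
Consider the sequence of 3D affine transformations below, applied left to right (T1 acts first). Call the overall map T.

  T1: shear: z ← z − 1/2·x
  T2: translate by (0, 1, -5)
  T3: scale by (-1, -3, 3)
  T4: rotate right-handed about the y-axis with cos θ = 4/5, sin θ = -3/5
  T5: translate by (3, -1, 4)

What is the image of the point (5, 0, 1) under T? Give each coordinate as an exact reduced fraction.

T1 shear: z ← z − 1/2·x: (5, 0, 1) → (5, 0, -3/2)
T2 translate by (0, 1, -5): (5, 0, -3/2) → (5, 1, -13/2)
T3 scale by (-1, -3, 3): (5, 1, -13/2) → (-5, -3, -39/2)
T4 rotate right-handed about the y-axis with cos θ = 4/5, sin θ = -3/5: (-5, -3, -39/2) → (77/10, -3, -93/5)
T5 translate by (3, -1, 4): (77/10, -3, -93/5) → (107/10, -4, -73/5)

T(p) = (107/10, -4, -73/5)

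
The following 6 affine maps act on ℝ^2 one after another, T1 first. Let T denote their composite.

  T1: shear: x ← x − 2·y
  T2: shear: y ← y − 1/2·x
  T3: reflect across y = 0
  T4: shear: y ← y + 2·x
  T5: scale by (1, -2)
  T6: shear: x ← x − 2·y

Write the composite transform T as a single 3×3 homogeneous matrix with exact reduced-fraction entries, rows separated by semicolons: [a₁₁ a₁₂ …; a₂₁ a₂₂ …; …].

T1 = [1 -2 0; 0 1 0; 0 0 1]
T2·T1 = [1 -2 0; -1/2 2 0; 0 0 1]
T3·…·T1 = [1 -2 0; 1/2 -2 0; 0 0 1]
T4·…·T1 = [1 -2 0; 5/2 -6 0; 0 0 1]
T5·…·T1 = [1 -2 0; -5 12 0; 0 0 1]
T6·…·T1 = [11 -26 0; -5 12 0; 0 0 1]

T = [11 -26 0; -5 12 0; 0 0 1]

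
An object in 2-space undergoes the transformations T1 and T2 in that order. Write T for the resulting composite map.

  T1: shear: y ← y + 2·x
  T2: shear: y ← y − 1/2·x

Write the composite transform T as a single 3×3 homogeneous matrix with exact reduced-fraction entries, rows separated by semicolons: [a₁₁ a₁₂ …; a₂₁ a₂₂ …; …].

T1 = [1 0 0; 2 1 0; 0 0 1]
T2·T1 = [1 0 0; 3/2 1 0; 0 0 1]

T = [1 0 0; 3/2 1 0; 0 0 1]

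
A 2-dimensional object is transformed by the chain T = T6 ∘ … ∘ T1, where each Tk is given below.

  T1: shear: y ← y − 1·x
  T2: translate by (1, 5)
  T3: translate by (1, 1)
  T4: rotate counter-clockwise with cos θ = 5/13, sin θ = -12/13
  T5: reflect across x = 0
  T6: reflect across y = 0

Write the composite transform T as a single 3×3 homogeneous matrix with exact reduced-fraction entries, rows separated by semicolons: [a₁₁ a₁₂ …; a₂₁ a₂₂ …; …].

T = [7/13 -12/13 -82/13; 17/13 -5/13 -6/13; 0 0 1]

T1 = [1 0 0; -1 1 0; 0 0 1]
T2·T1 = [1 0 1; -1 1 5; 0 0 1]
T3·…·T1 = [1 0 2; -1 1 6; 0 0 1]
T4·…·T1 = [-7/13 12/13 82/13; -17/13 5/13 6/13; 0 0 1]
T5·…·T1 = [7/13 -12/13 -82/13; -17/13 5/13 6/13; 0 0 1]
T6·…·T1 = [7/13 -12/13 -82/13; 17/13 -5/13 -6/13; 0 0 1]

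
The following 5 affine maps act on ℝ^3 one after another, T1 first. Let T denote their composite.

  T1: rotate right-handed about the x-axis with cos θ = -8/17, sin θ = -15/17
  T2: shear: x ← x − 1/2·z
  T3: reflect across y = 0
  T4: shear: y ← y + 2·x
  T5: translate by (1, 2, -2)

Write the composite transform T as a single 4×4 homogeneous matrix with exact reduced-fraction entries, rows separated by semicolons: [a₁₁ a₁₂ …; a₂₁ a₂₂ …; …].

T1 = [1 0 0 0; 0 -8/17 15/17 0; 0 -15/17 -8/17 0; 0 0 0 1]
T2·T1 = [1 15/34 4/17 0; 0 -8/17 15/17 0; 0 -15/17 -8/17 0; 0 0 0 1]
T3·…·T1 = [1 15/34 4/17 0; 0 8/17 -15/17 0; 0 -15/17 -8/17 0; 0 0 0 1]
T4·…·T1 = [1 15/34 4/17 0; 2 23/17 -7/17 0; 0 -15/17 -8/17 0; 0 0 0 1]
T5·…·T1 = [1 15/34 4/17 1; 2 23/17 -7/17 2; 0 -15/17 -8/17 -2; 0 0 0 1]

T = [1 15/34 4/17 1; 2 23/17 -7/17 2; 0 -15/17 -8/17 -2; 0 0 0 1]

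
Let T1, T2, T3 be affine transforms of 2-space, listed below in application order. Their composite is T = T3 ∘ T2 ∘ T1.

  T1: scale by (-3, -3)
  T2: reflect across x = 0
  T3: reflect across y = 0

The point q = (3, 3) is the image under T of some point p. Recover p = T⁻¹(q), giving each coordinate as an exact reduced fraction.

T1 = [-3 0 0; 0 -3 0; 0 0 1]
T2·T1 = [3 0 0; 0 -3 0; 0 0 1]
T3·…·T1 = [3 0 0; 0 3 0; 0 0 1]
det M = 9; M⁻¹ = [1/3 0 0; 0 1/3 0; 0 0 1]
M⁻¹ · (3, 3)ᵀ = (1, 1)ᵀ

p = (1, 1)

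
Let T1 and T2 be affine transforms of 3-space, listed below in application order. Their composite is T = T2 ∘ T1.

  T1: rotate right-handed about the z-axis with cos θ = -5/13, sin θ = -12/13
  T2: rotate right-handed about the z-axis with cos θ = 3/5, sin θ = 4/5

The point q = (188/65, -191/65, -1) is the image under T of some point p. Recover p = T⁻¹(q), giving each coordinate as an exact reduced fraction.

T1 = [-5/13 12/13 0 0; -12/13 -5/13 0 0; 0 0 1 0; 0 0 0 1]
T2·T1 = [33/65 56/65 0 0; -56/65 33/65 0 0; 0 0 1 0; 0 0 0 1]
det M = 1; M⁻¹ = [33/65 -56/65 0 0; 56/65 33/65 0 0; 0 0 1 0; 0 0 0 1]
M⁻¹ · (188/65, -191/65, -1)ᵀ = (4, 1, -1)ᵀ

p = (4, 1, -1)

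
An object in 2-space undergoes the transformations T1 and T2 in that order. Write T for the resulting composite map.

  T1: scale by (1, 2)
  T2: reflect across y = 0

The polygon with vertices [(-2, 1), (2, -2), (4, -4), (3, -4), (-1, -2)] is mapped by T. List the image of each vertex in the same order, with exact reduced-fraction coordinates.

image vertices: (-2, -2), (2, 4), (4, 8), (3, 8), (-1, 4)

T1 scale by (1, 2): (-2, 1) → (-2, 2); (2, -2) → (2, -4); (4, -4) → (4, -8); (3, -4) → (3, -8); (-1, -2) → (-1, -4)
T2 reflect across y = 0: (-2, 2) → (-2, -2); (2, -4) → (2, 4); (4, -8) → (4, 8); (3, -8) → (3, 8); (-1, -4) → (-1, 4)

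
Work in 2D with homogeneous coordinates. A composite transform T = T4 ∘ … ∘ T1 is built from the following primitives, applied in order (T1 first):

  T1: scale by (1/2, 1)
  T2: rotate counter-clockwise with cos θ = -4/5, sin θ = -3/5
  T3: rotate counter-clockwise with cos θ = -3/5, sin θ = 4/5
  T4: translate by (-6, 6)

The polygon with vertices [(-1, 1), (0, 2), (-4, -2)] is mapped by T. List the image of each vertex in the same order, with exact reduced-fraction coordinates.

T1 scale by (1/2, 1): (-1, 1) → (-1/2, 1); (0, 2) → (0, 2); (-4, -2) → (-2, -2)
T2 rotate counter-clockwise with cos θ = -4/5, sin θ = -3/5: (-1/2, 1) → (1, -1/2); (0, 2) → (6/5, -8/5); (-2, -2) → (2/5, 14/5)
T3 rotate counter-clockwise with cos θ = -3/5, sin θ = 4/5: (1, -1/2) → (-1/5, 11/10); (6/5, -8/5) → (14/25, 48/25); (2/5, 14/5) → (-62/25, -34/25)
T4 translate by (-6, 6): (-1/5, 11/10) → (-31/5, 71/10); (14/25, 48/25) → (-136/25, 198/25); (-62/25, -34/25) → (-212/25, 116/25)

image vertices: (-31/5, 71/10), (-136/25, 198/25), (-212/25, 116/25)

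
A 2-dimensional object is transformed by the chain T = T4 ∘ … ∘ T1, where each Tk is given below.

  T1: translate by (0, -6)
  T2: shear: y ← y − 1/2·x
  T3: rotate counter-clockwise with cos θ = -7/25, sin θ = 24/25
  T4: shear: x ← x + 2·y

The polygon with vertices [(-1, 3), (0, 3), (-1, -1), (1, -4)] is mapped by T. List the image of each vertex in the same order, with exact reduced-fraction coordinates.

image vertices: (54/25, -13/50), (114/25, 21/25), (206/25, 43/50), (88/5, 39/10)

T1 translate by (0, -6): (-1, 3) → (-1, -3); (0, 3) → (0, -3); (-1, -1) → (-1, -7); (1, -4) → (1, -10)
T2 shear: y ← y − 1/2·x: (-1, -3) → (-1, -5/2); (0, -3) → (0, -3); (-1, -7) → (-1, -13/2); (1, -10) → (1, -21/2)
T3 rotate counter-clockwise with cos θ = -7/25, sin θ = 24/25: (-1, -5/2) → (67/25, -13/50); (0, -3) → (72/25, 21/25); (-1, -13/2) → (163/25, 43/50); (1, -21/2) → (49/5, 39/10)
T4 shear: x ← x + 2·y: (67/25, -13/50) → (54/25, -13/50); (72/25, 21/25) → (114/25, 21/25); (163/25, 43/50) → (206/25, 43/50); (49/5, 39/10) → (88/5, 39/10)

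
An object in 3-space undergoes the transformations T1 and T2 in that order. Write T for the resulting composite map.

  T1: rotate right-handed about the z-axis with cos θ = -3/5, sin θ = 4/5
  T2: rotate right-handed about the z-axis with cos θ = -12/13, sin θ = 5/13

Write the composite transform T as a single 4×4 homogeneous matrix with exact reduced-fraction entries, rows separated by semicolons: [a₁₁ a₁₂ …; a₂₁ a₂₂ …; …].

T1 = [-3/5 -4/5 0 0; 4/5 -3/5 0 0; 0 0 1 0; 0 0 0 1]
T2·T1 = [16/65 63/65 0 0; -63/65 16/65 0 0; 0 0 1 0; 0 0 0 1]

T = [16/65 63/65 0 0; -63/65 16/65 0 0; 0 0 1 0; 0 0 0 1]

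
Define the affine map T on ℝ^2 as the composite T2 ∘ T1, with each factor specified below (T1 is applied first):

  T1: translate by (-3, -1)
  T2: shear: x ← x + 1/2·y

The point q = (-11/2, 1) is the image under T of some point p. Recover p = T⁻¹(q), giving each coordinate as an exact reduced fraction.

T1 = [1 0 -3; 0 1 -1; 0 0 1]
T2·T1 = [1 1/2 -7/2; 0 1 -1; 0 0 1]
det M = 1; M⁻¹ = [1 -1/2 3; 0 1 1; 0 0 1]
M⁻¹ · (-11/2, 1)ᵀ = (-3, 2)ᵀ

p = (-3, 2)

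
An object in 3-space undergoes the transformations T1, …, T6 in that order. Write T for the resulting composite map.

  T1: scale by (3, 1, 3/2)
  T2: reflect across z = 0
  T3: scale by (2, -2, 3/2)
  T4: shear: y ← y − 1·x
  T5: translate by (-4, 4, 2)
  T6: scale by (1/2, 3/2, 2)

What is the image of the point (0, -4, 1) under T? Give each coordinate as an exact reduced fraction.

T1 scale by (3, 1, 3/2): (0, -4, 1) → (0, -4, 3/2)
T2 reflect across z = 0: (0, -4, 3/2) → (0, -4, -3/2)
T3 scale by (2, -2, 3/2): (0, -4, -3/2) → (0, 8, -9/4)
T4 shear: y ← y − 1·x: (0, 8, -9/4) → (0, 8, -9/4)
T5 translate by (-4, 4, 2): (0, 8, -9/4) → (-4, 12, -1/4)
T6 scale by (1/2, 3/2, 2): (-4, 12, -1/4) → (-2, 18, -1/2)

T(p) = (-2, 18, -1/2)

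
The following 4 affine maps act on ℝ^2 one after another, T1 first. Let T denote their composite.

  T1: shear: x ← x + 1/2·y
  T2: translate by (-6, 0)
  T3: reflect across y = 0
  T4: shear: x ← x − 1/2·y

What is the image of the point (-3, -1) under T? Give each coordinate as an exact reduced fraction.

T(p) = (-10, 1)

T1 shear: x ← x + 1/2·y: (-3, -1) → (-7/2, -1)
T2 translate by (-6, 0): (-7/2, -1) → (-19/2, -1)
T3 reflect across y = 0: (-19/2, -1) → (-19/2, 1)
T4 shear: x ← x − 1/2·y: (-19/2, 1) → (-10, 1)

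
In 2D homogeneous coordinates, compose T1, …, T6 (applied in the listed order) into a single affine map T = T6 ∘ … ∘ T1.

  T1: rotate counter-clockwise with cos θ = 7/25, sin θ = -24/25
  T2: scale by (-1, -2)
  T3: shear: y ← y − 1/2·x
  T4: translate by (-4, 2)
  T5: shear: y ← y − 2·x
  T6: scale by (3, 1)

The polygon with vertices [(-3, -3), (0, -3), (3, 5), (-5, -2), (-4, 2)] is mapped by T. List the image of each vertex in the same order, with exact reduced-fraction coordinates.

image vertices: (-21/25, -169/50), (-84/25, 112/25), (-723/25, 1353/50), (-51/25, -339/50), (-72/5, 16/5)

T1 rotate counter-clockwise with cos θ = 7/25, sin θ = -24/25: (-3, -3) → (-93/25, 51/25); (0, -3) → (-72/25, -21/25); (3, 5) → (141/25, -37/25); (-5, -2) → (-83/25, 106/25); (-4, 2) → (4/5, 22/5)
T2 scale by (-1, -2): (-93/25, 51/25) → (93/25, -102/25); (-72/25, -21/25) → (72/25, 42/25); (141/25, -37/25) → (-141/25, 74/25); (-83/25, 106/25) → (83/25, -212/25); (4/5, 22/5) → (-4/5, -44/5)
T3 shear: y ← y − 1/2·x: (93/25, -102/25) → (93/25, -297/50); (72/25, 42/25) → (72/25, 6/25); (-141/25, 74/25) → (-141/25, 289/50); (83/25, -212/25) → (83/25, -507/50); (-4/5, -44/5) → (-4/5, -42/5)
T4 translate by (-4, 2): (93/25, -297/50) → (-7/25, -197/50); (72/25, 6/25) → (-28/25, 56/25); (-141/25, 289/50) → (-241/25, 389/50); (83/25, -507/50) → (-17/25, -407/50); (-4/5, -42/5) → (-24/5, -32/5)
T5 shear: y ← y − 2·x: (-7/25, -197/50) → (-7/25, -169/50); (-28/25, 56/25) → (-28/25, 112/25); (-241/25, 389/50) → (-241/25, 1353/50); (-17/25, -407/50) → (-17/25, -339/50); (-24/5, -32/5) → (-24/5, 16/5)
T6 scale by (3, 1): (-7/25, -169/50) → (-21/25, -169/50); (-28/25, 112/25) → (-84/25, 112/25); (-241/25, 1353/50) → (-723/25, 1353/50); (-17/25, -339/50) → (-51/25, -339/50); (-24/5, 16/5) → (-72/5, 16/5)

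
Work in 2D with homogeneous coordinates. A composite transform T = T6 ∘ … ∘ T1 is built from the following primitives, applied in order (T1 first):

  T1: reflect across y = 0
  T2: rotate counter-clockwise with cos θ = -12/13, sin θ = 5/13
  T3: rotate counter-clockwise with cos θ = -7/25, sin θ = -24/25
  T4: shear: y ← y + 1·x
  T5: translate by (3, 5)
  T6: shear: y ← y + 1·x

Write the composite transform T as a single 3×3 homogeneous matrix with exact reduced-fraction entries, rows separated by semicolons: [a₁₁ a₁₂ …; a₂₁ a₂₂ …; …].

T = [204/325 253/325 3; 661/325 302/325 8; 0 0 1]

T1 = [1 0 0; 0 -1 0; 0 0 1]
T2·T1 = [-12/13 5/13 0; 5/13 12/13 0; 0 0 1]
T3·…·T1 = [204/325 253/325 0; 253/325 -204/325 0; 0 0 1]
T4·…·T1 = [204/325 253/325 0; 457/325 49/325 0; 0 0 1]
T5·…·T1 = [204/325 253/325 3; 457/325 49/325 5; 0 0 1]
T6·…·T1 = [204/325 253/325 3; 661/325 302/325 8; 0 0 1]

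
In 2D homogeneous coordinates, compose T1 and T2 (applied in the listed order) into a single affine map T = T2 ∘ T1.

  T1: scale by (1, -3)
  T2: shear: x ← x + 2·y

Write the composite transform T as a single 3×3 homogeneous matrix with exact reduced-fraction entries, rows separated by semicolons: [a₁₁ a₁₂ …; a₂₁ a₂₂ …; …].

T1 = [1 0 0; 0 -3 0; 0 0 1]
T2·T1 = [1 -6 0; 0 -3 0; 0 0 1]

T = [1 -6 0; 0 -3 0; 0 0 1]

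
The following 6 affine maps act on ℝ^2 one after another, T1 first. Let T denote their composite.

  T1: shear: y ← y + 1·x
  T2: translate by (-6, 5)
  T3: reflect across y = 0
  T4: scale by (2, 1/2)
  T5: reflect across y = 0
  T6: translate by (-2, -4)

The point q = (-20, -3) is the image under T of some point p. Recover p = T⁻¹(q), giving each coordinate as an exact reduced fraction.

p = (-3, 0)

T1 = [1 0 0; 1 1 0; 0 0 1]
T2·T1 = [1 0 -6; 1 1 5; 0 0 1]
T3·…·T1 = [1 0 -6; -1 -1 -5; 0 0 1]
T4·…·T1 = [2 0 -12; -1/2 -1/2 -5/2; 0 0 1]
T5·…·T1 = [2 0 -12; 1/2 1/2 5/2; 0 0 1]
T6·…·T1 = [2 0 -14; 1/2 1/2 -3/2; 0 0 1]
det M = 1; M⁻¹ = [1/2 0 7; -1/2 2 -4; 0 0 1]
M⁻¹ · (-20, -3)ᵀ = (-3, 0)ᵀ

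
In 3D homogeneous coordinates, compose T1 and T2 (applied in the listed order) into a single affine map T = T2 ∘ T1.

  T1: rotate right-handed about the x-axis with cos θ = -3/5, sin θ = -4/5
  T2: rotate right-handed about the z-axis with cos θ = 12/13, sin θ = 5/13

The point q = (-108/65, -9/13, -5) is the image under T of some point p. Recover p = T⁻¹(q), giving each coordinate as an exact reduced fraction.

T1 = [1 0 0 0; 0 -3/5 4/5 0; 0 -4/5 -3/5 0; 0 0 0 1]
T2·T1 = [12/13 3/13 -4/13 0; 5/13 -36/65 48/65 0; 0 -4/5 -3/5 0; 0 0 0 1]
det M = 1; M⁻¹ = [12/13 5/13 0 0; 3/13 -36/65 -4/5 0; -4/13 48/65 -3/5 0; 0 0 0 1]
M⁻¹ · (-108/65, -9/13, -5)ᵀ = (-9/5, 4, 3)ᵀ

p = (-9/5, 4, 3)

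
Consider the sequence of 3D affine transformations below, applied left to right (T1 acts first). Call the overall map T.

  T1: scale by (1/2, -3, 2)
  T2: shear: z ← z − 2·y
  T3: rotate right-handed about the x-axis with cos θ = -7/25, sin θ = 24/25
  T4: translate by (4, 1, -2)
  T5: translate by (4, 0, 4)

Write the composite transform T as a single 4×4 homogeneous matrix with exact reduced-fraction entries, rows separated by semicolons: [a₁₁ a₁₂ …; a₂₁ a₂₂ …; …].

T = [1/2 0 0 8; 0 -123/25 -48/25 1; 0 -114/25 -14/25 2; 0 0 0 1]

T1 = [1/2 0 0 0; 0 -3 0 0; 0 0 2 0; 0 0 0 1]
T2·T1 = [1/2 0 0 0; 0 -3 0 0; 0 6 2 0; 0 0 0 1]
T3·…·T1 = [1/2 0 0 0; 0 -123/25 -48/25 0; 0 -114/25 -14/25 0; 0 0 0 1]
T4·…·T1 = [1/2 0 0 4; 0 -123/25 -48/25 1; 0 -114/25 -14/25 -2; 0 0 0 1]
T5·…·T1 = [1/2 0 0 8; 0 -123/25 -48/25 1; 0 -114/25 -14/25 2; 0 0 0 1]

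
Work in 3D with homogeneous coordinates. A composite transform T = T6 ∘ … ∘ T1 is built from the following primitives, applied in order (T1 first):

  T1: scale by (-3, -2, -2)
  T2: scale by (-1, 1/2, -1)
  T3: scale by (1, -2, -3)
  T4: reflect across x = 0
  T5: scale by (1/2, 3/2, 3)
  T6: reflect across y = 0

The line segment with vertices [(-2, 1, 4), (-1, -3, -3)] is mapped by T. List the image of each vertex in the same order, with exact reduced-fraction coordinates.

T1 scale by (-3, -2, -2): (-2, 1, 4) → (6, -2, -8); (-1, -3, -3) → (3, 6, 6)
T2 scale by (-1, 1/2, -1): (6, -2, -8) → (-6, -1, 8); (3, 6, 6) → (-3, 3, -6)
T3 scale by (1, -2, -3): (-6, -1, 8) → (-6, 2, -24); (-3, 3, -6) → (-3, -6, 18)
T4 reflect across x = 0: (-6, 2, -24) → (6, 2, -24); (-3, -6, 18) → (3, -6, 18)
T5 scale by (1/2, 3/2, 3): (6, 2, -24) → (3, 3, -72); (3, -6, 18) → (3/2, -9, 54)
T6 reflect across y = 0: (3, 3, -72) → (3, -3, -72); (3/2, -9, 54) → (3/2, 9, 54)

image vertices: (3, -3, -72), (3/2, 9, 54)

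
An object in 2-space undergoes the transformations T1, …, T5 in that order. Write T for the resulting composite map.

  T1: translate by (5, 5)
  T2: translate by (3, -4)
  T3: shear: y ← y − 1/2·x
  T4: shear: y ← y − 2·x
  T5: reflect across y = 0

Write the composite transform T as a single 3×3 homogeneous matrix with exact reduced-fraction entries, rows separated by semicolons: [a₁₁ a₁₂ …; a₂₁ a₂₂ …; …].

T = [1 0 8; 5/2 -1 19; 0 0 1]

T1 = [1 0 5; 0 1 5; 0 0 1]
T2·T1 = [1 0 8; 0 1 1; 0 0 1]
T3·…·T1 = [1 0 8; -1/2 1 -3; 0 0 1]
T4·…·T1 = [1 0 8; -5/2 1 -19; 0 0 1]
T5·…·T1 = [1 0 8; 5/2 -1 19; 0 0 1]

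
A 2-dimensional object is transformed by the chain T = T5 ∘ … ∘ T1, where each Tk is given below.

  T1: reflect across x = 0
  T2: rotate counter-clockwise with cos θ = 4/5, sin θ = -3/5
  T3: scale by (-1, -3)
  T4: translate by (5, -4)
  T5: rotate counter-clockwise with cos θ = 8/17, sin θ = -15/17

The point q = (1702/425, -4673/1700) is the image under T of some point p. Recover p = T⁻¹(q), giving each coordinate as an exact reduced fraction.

p = (-9/5, -5/4)

T1 = [-1 0 0; 0 1 0; 0 0 1]
T2·T1 = [-4/5 3/5 0; 3/5 4/5 0; 0 0 1]
T3·…·T1 = [4/5 -3/5 0; -9/5 -12/5 0; 0 0 1]
T4·…·T1 = [4/5 -3/5 5; -9/5 -12/5 -4; 0 0 1]
T5·…·T1 = [-103/85 -12/5 -20/17; -132/85 -3/5 -107/17; 0 0 1]
det M = -3; M⁻¹ = [1/5 -4/5 -24/5; -44/85 103/255 29/15; 0 0 1]
M⁻¹ · (1702/425, -4673/1700)ᵀ = (-9/5, -5/4)ᵀ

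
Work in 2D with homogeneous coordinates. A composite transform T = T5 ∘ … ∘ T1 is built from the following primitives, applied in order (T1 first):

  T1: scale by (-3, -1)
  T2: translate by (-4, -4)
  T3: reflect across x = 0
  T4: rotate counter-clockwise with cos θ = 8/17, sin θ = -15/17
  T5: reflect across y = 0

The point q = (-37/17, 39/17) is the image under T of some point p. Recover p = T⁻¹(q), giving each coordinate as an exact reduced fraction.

p = (-1, -1)

T1 = [-3 0 0; 0 -1 0; 0 0 1]
T2·T1 = [-3 0 -4; 0 -1 -4; 0 0 1]
T3·…·T1 = [3 0 4; 0 -1 -4; 0 0 1]
T4·…·T1 = [24/17 -15/17 -28/17; -45/17 -8/17 -92/17; 0 0 1]
T5·…·T1 = [24/17 -15/17 -28/17; 45/17 8/17 92/17; 0 0 1]
det M = 3; M⁻¹ = [8/51 5/17 -4/3; -15/17 8/17 -4; 0 0 1]
M⁻¹ · (-37/17, 39/17)ᵀ = (-1, -1)ᵀ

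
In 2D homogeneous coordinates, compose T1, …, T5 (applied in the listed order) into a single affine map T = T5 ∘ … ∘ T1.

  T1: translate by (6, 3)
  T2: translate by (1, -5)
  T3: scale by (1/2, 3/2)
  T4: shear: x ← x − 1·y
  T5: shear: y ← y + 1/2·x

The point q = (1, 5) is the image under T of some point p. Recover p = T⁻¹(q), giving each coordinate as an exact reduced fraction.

p = (4, 5)

T1 = [1 0 6; 0 1 3; 0 0 1]
T2·T1 = [1 0 7; 0 1 -2; 0 0 1]
T3·…·T1 = [1/2 0 7/2; 0 3/2 -3; 0 0 1]
T4·…·T1 = [1/2 -3/2 13/2; 0 3/2 -3; 0 0 1]
T5·…·T1 = [1/2 -3/2 13/2; 1/4 3/4 1/4; 0 0 1]
det M = 3/4; M⁻¹ = [1 2 -7; -1/3 2/3 2; 0 0 1]
M⁻¹ · (1, 5)ᵀ = (4, 5)ᵀ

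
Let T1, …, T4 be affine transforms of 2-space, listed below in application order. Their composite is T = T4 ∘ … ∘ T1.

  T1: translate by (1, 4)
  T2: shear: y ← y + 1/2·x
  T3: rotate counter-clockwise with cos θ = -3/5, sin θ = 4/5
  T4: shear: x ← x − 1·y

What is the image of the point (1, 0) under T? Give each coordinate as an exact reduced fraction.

T1 translate by (1, 4): (1, 0) → (2, 4)
T2 shear: y ← y + 1/2·x: (2, 4) → (2, 5)
T3 rotate counter-clockwise with cos θ = -3/5, sin θ = 4/5: (2, 5) → (-26/5, -7/5)
T4 shear: x ← x − 1·y: (-26/5, -7/5) → (-19/5, -7/5)

T(p) = (-19/5, -7/5)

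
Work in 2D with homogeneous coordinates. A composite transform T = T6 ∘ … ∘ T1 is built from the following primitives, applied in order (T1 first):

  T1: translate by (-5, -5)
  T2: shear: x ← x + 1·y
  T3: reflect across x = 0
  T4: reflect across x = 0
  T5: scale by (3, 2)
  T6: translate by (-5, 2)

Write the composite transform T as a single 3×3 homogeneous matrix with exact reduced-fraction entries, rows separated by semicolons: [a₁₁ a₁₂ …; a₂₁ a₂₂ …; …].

T1 = [1 0 -5; 0 1 -5; 0 0 1]
T2·T1 = [1 1 -10; 0 1 -5; 0 0 1]
T3·…·T1 = [-1 -1 10; 0 1 -5; 0 0 1]
T4·…·T1 = [1 1 -10; 0 1 -5; 0 0 1]
T5·…·T1 = [3 3 -30; 0 2 -10; 0 0 1]
T6·…·T1 = [3 3 -35; 0 2 -8; 0 0 1]

T = [3 3 -35; 0 2 -8; 0 0 1]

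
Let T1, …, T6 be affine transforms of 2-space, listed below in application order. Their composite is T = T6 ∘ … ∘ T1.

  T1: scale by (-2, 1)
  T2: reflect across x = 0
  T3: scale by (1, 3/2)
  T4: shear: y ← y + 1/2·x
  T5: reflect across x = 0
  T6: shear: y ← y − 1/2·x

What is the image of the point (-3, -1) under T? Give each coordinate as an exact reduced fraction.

T1 scale by (-2, 1): (-3, -1) → (6, -1)
T2 reflect across x = 0: (6, -1) → (-6, -1)
T3 scale by (1, 3/2): (-6, -1) → (-6, -3/2)
T4 shear: y ← y + 1/2·x: (-6, -3/2) → (-6, -9/2)
T5 reflect across x = 0: (-6, -9/2) → (6, -9/2)
T6 shear: y ← y − 1/2·x: (6, -9/2) → (6, -15/2)

T(p) = (6, -15/2)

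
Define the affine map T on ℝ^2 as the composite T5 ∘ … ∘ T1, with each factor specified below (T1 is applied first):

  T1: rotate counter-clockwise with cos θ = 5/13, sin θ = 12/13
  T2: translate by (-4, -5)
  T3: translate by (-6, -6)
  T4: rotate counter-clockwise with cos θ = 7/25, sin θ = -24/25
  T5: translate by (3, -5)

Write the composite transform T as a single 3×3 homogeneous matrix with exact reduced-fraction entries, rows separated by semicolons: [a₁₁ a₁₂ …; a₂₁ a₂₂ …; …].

T1 = [5/13 -12/13 0; 12/13 5/13 0; 0 0 1]
T2·T1 = [5/13 -12/13 -4; 12/13 5/13 -5; 0 0 1]
T3·…·T1 = [5/13 -12/13 -10; 12/13 5/13 -11; 0 0 1]
T4·…·T1 = [323/325 36/325 -334/25; -36/325 323/325 163/25; 0 0 1]
T5·…·T1 = [323/325 36/325 -259/25; -36/325 323/325 38/25; 0 0 1]

T = [323/325 36/325 -259/25; -36/325 323/325 38/25; 0 0 1]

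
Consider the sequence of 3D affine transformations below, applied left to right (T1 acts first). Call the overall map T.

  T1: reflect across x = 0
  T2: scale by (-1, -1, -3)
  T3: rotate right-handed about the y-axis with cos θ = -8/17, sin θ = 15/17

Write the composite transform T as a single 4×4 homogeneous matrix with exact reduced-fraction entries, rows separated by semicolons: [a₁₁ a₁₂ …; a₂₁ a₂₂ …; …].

T1 = [-1 0 0 0; 0 1 0 0; 0 0 1 0; 0 0 0 1]
T2·T1 = [1 0 0 0; 0 -1 0 0; 0 0 -3 0; 0 0 0 1]
T3·…·T1 = [-8/17 0 -45/17 0; 0 -1 0 0; -15/17 0 24/17 0; 0 0 0 1]

T = [-8/17 0 -45/17 0; 0 -1 0 0; -15/17 0 24/17 0; 0 0 0 1]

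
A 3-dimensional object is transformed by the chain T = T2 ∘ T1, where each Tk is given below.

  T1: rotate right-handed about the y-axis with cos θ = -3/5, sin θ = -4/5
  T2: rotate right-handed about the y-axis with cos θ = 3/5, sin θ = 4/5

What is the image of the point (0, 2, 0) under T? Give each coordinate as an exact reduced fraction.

T1 rotate right-handed about the y-axis with cos θ = -3/5, sin θ = -4/5: (0, 2, 0) → (0, 2, 0)
T2 rotate right-handed about the y-axis with cos θ = 3/5, sin θ = 4/5: (0, 2, 0) → (0, 2, 0)

T(p) = (0, 2, 0)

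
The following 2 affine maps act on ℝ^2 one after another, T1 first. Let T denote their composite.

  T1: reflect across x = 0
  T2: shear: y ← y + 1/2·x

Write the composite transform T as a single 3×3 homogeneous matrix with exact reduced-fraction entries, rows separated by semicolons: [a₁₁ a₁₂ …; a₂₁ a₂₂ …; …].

T = [-1 0 0; -1/2 1 0; 0 0 1]

T1 = [-1 0 0; 0 1 0; 0 0 1]
T2·T1 = [-1 0 0; -1/2 1 0; 0 0 1]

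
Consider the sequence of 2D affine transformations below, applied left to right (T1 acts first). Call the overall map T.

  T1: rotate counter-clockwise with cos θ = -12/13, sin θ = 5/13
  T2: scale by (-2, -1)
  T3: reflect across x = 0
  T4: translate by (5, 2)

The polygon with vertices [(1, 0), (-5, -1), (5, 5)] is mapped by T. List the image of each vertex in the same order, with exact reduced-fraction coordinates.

image vertices: (41/13, 21/13), (15, 3), (-105/13, 61/13)

T1 rotate counter-clockwise with cos θ = -12/13, sin θ = 5/13: (1, 0) → (-12/13, 5/13); (-5, -1) → (5, -1); (5, 5) → (-85/13, -35/13)
T2 scale by (-2, -1): (-12/13, 5/13) → (24/13, -5/13); (5, -1) → (-10, 1); (-85/13, -35/13) → (170/13, 35/13)
T3 reflect across x = 0: (24/13, -5/13) → (-24/13, -5/13); (-10, 1) → (10, 1); (170/13, 35/13) → (-170/13, 35/13)
T4 translate by (5, 2): (-24/13, -5/13) → (41/13, 21/13); (10, 1) → (15, 3); (-170/13, 35/13) → (-105/13, 61/13)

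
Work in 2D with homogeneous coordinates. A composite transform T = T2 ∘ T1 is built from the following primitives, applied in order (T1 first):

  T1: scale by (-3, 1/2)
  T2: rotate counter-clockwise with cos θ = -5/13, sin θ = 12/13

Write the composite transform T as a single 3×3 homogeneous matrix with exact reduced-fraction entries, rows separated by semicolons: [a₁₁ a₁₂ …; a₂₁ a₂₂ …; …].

T1 = [-3 0 0; 0 1/2 0; 0 0 1]
T2·T1 = [15/13 -6/13 0; -36/13 -5/26 0; 0 0 1]

T = [15/13 -6/13 0; -36/13 -5/26 0; 0 0 1]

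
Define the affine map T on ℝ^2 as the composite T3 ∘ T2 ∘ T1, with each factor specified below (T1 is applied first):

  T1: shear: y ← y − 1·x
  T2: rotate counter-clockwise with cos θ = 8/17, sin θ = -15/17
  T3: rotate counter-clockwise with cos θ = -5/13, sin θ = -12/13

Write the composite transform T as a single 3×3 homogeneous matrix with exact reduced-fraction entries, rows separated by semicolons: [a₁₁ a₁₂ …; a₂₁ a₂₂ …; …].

T1 = [1 0 0; -1 1 0; 0 0 1]
T2·T1 = [-7/17 15/17 0; -23/17 8/17 0; 0 0 1]
T3·…·T1 = [-241/221 21/221 0; 199/221 -220/221 0; 0 0 1]

T = [-241/221 21/221 0; 199/221 -220/221 0; 0 0 1]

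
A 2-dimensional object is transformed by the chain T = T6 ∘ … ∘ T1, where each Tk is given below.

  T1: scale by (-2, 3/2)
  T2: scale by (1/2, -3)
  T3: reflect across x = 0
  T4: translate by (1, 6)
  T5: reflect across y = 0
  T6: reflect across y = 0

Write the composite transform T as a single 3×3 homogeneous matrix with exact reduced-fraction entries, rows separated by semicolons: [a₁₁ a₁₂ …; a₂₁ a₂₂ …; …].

T1 = [-2 0 0; 0 3/2 0; 0 0 1]
T2·T1 = [-1 0 0; 0 -9/2 0; 0 0 1]
T3·…·T1 = [1 0 0; 0 -9/2 0; 0 0 1]
T4·…·T1 = [1 0 1; 0 -9/2 6; 0 0 1]
T5·…·T1 = [1 0 1; 0 9/2 -6; 0 0 1]
T6·…·T1 = [1 0 1; 0 -9/2 6; 0 0 1]

T = [1 0 1; 0 -9/2 6; 0 0 1]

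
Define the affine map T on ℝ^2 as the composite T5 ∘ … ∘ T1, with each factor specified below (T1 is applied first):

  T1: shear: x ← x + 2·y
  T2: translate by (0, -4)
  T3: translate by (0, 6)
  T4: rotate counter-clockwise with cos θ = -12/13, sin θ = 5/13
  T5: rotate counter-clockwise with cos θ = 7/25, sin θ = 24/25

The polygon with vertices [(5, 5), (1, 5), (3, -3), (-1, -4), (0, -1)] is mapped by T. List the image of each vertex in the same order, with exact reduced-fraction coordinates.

T1 shear: x ← x + 2·y: (5, 5) → (15, 5); (1, 5) → (11, 5); (3, -3) → (-3, -3); (-1, -4) → (-9, -4); (0, -1) → (-2, -1)
T2 translate by (0, -4): (15, 5) → (15, 1); (11, 5) → (11, 1); (-3, -3) → (-3, -7); (-9, -4) → (-9, -8); (-2, -1) → (-2, -5)
T3 translate by (0, 6): (15, 1) → (15, 7); (11, 1) → (11, 7); (-3, -7) → (-3, -1); (-9, -8) → (-9, -2); (-2, -5) → (-2, 1)
T4 rotate counter-clockwise with cos θ = -12/13, sin θ = 5/13: (15, 7) → (-215/13, -9/13); (11, 7) → (-167/13, -29/13); (-3, -1) → (41/13, -3/13); (-9, -2) → (118/13, -21/13); (-2, 1) → (19/13, -22/13)
T5 rotate counter-clockwise with cos θ = 7/25, sin θ = 24/25: (-215/13, -9/13) → (-1289/325, -5223/325); (-167/13, -29/13) → (-473/325, -4211/325); (41/13, -3/13) → (359/325, 963/325); (118/13, -21/13) → (266/65, 537/65); (19/13, -22/13) → (661/325, 302/325)

image vertices: (-1289/325, -5223/325), (-473/325, -4211/325), (359/325, 963/325), (266/65, 537/65), (661/325, 302/325)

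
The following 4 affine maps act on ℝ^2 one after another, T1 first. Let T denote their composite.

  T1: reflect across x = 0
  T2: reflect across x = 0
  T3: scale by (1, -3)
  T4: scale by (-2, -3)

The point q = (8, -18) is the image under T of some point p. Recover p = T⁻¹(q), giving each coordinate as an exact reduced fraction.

T1 = [-1 0 0; 0 1 0; 0 0 1]
T2·T1 = [1 0 0; 0 1 0; 0 0 1]
T3·…·T1 = [1 0 0; 0 -3 0; 0 0 1]
T4·…·T1 = [-2 0 0; 0 9 0; 0 0 1]
det M = -18; M⁻¹ = [-1/2 0 0; 0 1/9 0; 0 0 1]
M⁻¹ · (8, -18)ᵀ = (-4, -2)ᵀ

p = (-4, -2)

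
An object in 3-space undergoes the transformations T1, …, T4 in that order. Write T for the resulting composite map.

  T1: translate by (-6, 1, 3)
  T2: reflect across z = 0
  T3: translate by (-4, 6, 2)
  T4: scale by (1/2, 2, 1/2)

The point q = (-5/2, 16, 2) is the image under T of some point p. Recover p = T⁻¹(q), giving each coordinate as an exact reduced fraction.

T1 = [1 0 0 -6; 0 1 0 1; 0 0 1 3; 0 0 0 1]
T2·T1 = [1 0 0 -6; 0 1 0 1; 0 0 -1 -3; 0 0 0 1]
T3·…·T1 = [1 0 0 -10; 0 1 0 7; 0 0 -1 -1; 0 0 0 1]
T4·…·T1 = [1/2 0 0 -5; 0 2 0 14; 0 0 -1/2 -1/2; 0 0 0 1]
det M = -1/2; M⁻¹ = [2 0 0 10; 0 1/2 0 -7; 0 0 -2 -1; 0 0 0 1]
M⁻¹ · (-5/2, 16, 2)ᵀ = (5, 1, -5)ᵀ

p = (5, 1, -5)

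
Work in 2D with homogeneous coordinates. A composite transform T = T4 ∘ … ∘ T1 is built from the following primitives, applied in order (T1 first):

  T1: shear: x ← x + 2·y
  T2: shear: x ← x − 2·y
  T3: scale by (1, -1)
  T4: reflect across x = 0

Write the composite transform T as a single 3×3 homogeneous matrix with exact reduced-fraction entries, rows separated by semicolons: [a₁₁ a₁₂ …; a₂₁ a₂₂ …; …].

T1 = [1 2 0; 0 1 0; 0 0 1]
T2·T1 = [1 0 0; 0 1 0; 0 0 1]
T3·…·T1 = [1 0 0; 0 -1 0; 0 0 1]
T4·…·T1 = [-1 0 0; 0 -1 0; 0 0 1]

T = [-1 0 0; 0 -1 0; 0 0 1]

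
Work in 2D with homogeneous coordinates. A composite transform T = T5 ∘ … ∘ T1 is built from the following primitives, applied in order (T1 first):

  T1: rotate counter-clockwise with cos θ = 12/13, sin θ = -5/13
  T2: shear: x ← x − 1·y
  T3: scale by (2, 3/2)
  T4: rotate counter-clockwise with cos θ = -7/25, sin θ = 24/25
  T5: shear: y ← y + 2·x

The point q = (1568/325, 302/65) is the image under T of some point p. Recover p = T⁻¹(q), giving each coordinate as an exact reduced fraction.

p = (-4, -4)

T1 = [12/13 5/13 0; -5/13 12/13 0; 0 0 1]
T2·T1 = [17/13 -7/13 0; -5/13 12/13 0; 0 0 1]
T3·…·T1 = [34/13 -14/13 0; -15/26 18/13 0; 0 0 1]
T4·…·T1 = [-58/325 -334/325 0; 1737/650 -462/325 0; 0 0 1]
T5·…·T1 = [-58/325 -334/325 0; 301/130 -226/65 0; 0 0 1]
det M = 3; M⁻¹ = [-226/195 334/975 0; -301/390 -58/975 0; 0 0 1]
M⁻¹ · (1568/325, 302/65)ᵀ = (-4, -4)ᵀ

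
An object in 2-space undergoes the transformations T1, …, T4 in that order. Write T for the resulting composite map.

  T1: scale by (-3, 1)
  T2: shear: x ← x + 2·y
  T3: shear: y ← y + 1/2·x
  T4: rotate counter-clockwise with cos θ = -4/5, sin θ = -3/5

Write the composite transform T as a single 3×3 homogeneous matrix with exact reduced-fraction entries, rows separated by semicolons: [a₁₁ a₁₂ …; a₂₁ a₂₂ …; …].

T1 = [-3 0 0; 0 1 0; 0 0 1]
T2·T1 = [-3 2 0; 0 1 0; 0 0 1]
T3·…·T1 = [-3 2 0; -3/2 2 0; 0 0 1]
T4·…·T1 = [3/2 -2/5 0; 3 -14/5 0; 0 0 1]

T = [3/2 -2/5 0; 3 -14/5 0; 0 0 1]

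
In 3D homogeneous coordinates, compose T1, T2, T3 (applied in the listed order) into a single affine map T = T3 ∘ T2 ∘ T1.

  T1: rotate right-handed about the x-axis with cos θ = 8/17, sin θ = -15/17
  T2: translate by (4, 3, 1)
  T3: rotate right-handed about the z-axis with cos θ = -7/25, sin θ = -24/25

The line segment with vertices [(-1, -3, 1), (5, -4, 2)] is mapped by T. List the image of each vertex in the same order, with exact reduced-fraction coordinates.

image vertices: (651/425, -1518/425, 70/17), (21/85, -803/85, 93/17)

T1 rotate right-handed about the x-axis with cos θ = 8/17, sin θ = -15/17: (-1, -3, 1) → (-1, -9/17, 53/17); (5, -4, 2) → (5, -2/17, 76/17)
T2 translate by (4, 3, 1): (-1, -9/17, 53/17) → (3, 42/17, 70/17); (5, -2/17, 76/17) → (9, 49/17, 93/17)
T3 rotate right-handed about the z-axis with cos θ = -7/25, sin θ = -24/25: (3, 42/17, 70/17) → (651/425, -1518/425, 70/17); (9, 49/17, 93/17) → (21/85, -803/85, 93/17)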